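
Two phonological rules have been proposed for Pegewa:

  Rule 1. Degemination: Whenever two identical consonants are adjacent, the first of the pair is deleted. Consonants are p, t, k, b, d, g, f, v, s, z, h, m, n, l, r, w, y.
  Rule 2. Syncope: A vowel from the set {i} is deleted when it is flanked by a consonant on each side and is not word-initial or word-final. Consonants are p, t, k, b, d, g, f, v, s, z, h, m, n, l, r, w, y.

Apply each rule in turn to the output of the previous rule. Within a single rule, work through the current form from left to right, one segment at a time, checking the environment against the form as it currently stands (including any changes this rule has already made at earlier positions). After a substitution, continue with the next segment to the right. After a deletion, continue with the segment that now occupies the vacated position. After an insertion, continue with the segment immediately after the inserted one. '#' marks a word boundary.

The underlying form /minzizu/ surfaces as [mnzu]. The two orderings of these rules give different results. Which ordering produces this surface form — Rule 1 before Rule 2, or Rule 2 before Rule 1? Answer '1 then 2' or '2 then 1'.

Order 1 then 2:
  1 Degemination: no change — [minzizu]
  2 Syncope: [minzizu] → [mnzzu]
  result: [mnzzu]
Order 2 then 1:
  2 Syncope: [minzizu] → [mnzzu]
  1 Degemination: [mnzzu] → [mnzu]
  result: [mnzu]

2 then 1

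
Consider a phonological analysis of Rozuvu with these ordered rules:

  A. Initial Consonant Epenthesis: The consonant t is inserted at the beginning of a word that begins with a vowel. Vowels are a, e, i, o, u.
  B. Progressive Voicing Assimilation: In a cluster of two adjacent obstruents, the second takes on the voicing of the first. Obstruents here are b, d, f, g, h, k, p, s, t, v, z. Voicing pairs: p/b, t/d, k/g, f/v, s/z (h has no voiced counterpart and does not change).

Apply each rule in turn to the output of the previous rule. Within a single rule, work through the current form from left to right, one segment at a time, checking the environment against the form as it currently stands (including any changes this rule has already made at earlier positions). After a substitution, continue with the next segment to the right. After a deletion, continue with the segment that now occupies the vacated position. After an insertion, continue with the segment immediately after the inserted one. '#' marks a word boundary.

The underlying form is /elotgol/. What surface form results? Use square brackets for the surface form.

[telotkol]

A Initial Consonant Epenthesis: [elotgol] → [telotgol]
B Progressive Voicing Assimilation: [telotgol] → [telotkol]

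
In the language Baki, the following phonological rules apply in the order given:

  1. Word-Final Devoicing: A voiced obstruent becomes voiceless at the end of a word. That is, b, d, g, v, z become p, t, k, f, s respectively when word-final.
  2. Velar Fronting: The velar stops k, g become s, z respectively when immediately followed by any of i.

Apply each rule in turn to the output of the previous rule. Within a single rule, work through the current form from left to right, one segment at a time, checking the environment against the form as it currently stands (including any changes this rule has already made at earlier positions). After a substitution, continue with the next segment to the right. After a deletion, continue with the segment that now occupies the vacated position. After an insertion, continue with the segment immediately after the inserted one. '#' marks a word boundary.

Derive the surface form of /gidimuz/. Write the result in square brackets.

1 Word-Final Devoicing: [gidimuz] → [gidimus]
2 Velar Fronting: [gidimus] → [zidimus]

[zidimus]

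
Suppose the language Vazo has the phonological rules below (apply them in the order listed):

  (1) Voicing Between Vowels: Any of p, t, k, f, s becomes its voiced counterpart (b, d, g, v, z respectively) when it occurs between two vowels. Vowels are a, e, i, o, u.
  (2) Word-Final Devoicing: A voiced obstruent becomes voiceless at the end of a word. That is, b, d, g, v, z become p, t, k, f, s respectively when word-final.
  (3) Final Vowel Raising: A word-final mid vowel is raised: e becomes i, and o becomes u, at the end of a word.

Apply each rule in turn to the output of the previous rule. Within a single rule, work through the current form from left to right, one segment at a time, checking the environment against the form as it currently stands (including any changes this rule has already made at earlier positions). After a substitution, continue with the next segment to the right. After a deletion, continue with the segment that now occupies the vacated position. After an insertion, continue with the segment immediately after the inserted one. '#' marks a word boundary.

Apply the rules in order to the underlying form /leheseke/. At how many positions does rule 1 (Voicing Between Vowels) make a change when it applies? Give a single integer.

2

(1) Voicing Between Vowels: [leheseke] → [lehezege]
(2) Word-Final Devoicing: no change — [lehezege]
(3) Final Vowel Raising: [lehezege] → [lehezegi]
Rule 1 changed 2 position(s).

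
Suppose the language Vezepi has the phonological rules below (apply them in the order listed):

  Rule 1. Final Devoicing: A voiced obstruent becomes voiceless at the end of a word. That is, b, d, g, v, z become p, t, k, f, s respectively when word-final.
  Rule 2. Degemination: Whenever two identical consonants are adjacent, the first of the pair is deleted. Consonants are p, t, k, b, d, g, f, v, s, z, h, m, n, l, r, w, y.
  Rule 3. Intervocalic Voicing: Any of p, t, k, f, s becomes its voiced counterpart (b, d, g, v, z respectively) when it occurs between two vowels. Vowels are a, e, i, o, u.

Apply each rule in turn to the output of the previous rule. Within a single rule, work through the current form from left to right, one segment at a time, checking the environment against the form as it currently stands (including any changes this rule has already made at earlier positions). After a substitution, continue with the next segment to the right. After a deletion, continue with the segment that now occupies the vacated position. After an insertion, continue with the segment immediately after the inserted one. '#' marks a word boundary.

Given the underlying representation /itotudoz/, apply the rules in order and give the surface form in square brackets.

[idodudos]

Rule 1 Final Devoicing: [itotudoz] → [itotudos]
Rule 2 Degemination: no change — [itotudos]
Rule 3 Intervocalic Voicing: [itotudos] → [idodudos]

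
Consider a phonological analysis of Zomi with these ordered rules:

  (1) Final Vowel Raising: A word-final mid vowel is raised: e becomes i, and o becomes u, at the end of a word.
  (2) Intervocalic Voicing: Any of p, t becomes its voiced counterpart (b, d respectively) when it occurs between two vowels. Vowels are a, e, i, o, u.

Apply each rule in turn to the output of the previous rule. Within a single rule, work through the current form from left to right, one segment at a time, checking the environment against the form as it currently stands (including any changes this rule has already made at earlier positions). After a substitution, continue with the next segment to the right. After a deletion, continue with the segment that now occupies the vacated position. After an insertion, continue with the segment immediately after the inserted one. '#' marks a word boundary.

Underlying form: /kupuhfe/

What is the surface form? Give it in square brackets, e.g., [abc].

(1) Final Vowel Raising: [kupuhfe] → [kupuhfi]
(2) Intervocalic Voicing: [kupuhfi] → [kubuhfi]

[kubuhfi]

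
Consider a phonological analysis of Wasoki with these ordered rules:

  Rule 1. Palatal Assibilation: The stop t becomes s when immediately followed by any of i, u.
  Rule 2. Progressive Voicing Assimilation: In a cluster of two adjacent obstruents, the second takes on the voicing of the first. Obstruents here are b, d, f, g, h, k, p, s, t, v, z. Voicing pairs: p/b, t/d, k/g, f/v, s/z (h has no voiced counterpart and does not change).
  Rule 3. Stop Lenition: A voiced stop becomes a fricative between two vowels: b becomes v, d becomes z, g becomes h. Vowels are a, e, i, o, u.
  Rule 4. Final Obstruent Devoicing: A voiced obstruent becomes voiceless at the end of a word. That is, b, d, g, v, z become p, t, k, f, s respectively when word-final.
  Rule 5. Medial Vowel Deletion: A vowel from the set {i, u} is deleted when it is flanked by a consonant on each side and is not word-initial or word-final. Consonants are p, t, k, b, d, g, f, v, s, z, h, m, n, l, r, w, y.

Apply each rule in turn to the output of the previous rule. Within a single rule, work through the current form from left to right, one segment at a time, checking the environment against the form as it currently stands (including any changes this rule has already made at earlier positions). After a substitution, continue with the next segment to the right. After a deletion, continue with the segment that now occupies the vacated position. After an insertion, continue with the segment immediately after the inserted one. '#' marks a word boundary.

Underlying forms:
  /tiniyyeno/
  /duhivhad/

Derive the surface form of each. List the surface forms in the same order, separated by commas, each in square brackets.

/tiniyyeno/:
  Rule 1 Palatal Assibilation: [tiniyyeno] → [siniyyeno]
  Rule 2 Progressive Voicing Assimilation: no change — [siniyyeno]
  Rule 3 Stop Lenition: no change — [siniyyeno]
  Rule 4 Final Obstruent Devoicing: no change — [siniyyeno]
  Rule 5 Medial Vowel Deletion: [siniyyeno] → [snyyeno]
/duhivhad/:
  Rule 1 Palatal Assibilation: no change — [duhivhad]
  Rule 2 Progressive Voicing Assimilation: no change — [duhivhad]
  Rule 3 Stop Lenition: no change — [duhivhad]
  Rule 4 Final Obstruent Devoicing: [duhivhad] → [duhivhat]
  Rule 5 Medial Vowel Deletion: [duhivhat] → [dhvhat]

[snyyeno], [dhvhat]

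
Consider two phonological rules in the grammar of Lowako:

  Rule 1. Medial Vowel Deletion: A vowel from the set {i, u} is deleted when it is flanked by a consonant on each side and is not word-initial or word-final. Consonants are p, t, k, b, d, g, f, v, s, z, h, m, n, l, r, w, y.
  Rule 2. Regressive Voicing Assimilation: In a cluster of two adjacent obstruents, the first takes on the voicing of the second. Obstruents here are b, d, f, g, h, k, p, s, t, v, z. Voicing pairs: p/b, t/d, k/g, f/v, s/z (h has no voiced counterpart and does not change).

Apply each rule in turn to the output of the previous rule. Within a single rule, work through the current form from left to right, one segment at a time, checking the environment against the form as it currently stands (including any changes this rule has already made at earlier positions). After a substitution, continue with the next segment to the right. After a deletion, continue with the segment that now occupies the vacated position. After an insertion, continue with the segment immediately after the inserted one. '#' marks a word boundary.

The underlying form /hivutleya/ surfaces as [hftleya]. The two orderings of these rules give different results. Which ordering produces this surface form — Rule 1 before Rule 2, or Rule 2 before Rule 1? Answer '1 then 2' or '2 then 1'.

1 then 2

Order 1 then 2:
  1 Medial Vowel Deletion: [hivutleya] → [hvtleya]
  2 Regressive Voicing Assimilation: [hvtleya] → [hftleya]
  result: [hftleya]
Order 2 then 1:
  2 Regressive Voicing Assimilation: no change — [hivutleya]
  1 Medial Vowel Deletion: [hivutleya] → [hvtleya]
  result: [hvtleya]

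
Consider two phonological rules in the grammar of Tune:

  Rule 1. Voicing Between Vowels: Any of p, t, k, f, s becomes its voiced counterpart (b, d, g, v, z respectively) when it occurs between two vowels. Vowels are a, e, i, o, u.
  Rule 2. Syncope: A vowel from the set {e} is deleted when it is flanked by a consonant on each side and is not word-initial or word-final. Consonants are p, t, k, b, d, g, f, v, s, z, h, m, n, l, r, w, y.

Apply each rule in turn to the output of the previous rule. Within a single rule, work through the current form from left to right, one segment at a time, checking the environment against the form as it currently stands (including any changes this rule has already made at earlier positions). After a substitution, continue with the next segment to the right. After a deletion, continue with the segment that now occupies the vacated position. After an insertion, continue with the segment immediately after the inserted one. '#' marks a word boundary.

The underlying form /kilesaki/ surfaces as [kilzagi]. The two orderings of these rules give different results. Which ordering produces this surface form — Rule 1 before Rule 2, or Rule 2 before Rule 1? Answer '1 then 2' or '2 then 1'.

1 then 2

Order 1 then 2:
  1 Voicing Between Vowels: [kilesaki] → [kilezagi]
  2 Syncope: [kilezagi] → [kilzagi]
  result: [kilzagi]
Order 2 then 1:
  2 Syncope: [kilesaki] → [kilsaki]
  1 Voicing Between Vowels: [kilsaki] → [kilsagi]
  result: [kilsagi]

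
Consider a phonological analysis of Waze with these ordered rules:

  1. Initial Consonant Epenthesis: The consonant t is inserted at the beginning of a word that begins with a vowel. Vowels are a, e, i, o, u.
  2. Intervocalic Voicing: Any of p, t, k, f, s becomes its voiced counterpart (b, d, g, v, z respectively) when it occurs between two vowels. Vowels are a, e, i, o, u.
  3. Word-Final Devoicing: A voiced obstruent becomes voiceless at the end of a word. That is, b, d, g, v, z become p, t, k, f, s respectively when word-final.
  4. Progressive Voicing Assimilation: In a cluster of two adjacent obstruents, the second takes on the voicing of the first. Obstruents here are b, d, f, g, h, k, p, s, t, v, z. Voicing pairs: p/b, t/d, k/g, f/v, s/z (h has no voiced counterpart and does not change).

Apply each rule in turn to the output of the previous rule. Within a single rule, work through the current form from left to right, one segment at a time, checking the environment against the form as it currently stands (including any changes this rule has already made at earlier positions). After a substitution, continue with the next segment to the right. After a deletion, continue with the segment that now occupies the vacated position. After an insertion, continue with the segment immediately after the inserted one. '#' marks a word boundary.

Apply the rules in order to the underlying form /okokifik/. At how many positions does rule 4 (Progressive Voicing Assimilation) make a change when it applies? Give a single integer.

1 Initial Consonant Epenthesis: [okokifik] → [tokokifik]
2 Intervocalic Voicing: [tokokifik] → [togogivik]
3 Word-Final Devoicing: no change — [togogivik]
4 Progressive Voicing Assimilation: no change — [togogivik]
Rule 4 changed 0 position(s).

0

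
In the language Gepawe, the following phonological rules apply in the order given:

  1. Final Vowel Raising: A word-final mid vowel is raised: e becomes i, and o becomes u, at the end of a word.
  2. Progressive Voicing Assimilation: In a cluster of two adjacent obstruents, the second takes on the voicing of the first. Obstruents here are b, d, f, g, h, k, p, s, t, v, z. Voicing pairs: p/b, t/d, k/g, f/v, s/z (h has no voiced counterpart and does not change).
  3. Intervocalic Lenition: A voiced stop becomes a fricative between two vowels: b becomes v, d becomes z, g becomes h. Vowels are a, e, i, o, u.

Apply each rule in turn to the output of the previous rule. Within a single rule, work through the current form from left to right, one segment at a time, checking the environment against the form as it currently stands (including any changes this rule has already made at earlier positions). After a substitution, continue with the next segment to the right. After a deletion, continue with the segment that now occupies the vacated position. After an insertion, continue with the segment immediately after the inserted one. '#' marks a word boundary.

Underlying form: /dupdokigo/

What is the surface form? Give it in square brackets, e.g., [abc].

[duptokihu]

1 Final Vowel Raising: [dupdokigo] → [dupdokigu]
2 Progressive Voicing Assimilation: [dupdokigu] → [duptokigu]
3 Intervocalic Lenition: [duptokigu] → [duptokihu]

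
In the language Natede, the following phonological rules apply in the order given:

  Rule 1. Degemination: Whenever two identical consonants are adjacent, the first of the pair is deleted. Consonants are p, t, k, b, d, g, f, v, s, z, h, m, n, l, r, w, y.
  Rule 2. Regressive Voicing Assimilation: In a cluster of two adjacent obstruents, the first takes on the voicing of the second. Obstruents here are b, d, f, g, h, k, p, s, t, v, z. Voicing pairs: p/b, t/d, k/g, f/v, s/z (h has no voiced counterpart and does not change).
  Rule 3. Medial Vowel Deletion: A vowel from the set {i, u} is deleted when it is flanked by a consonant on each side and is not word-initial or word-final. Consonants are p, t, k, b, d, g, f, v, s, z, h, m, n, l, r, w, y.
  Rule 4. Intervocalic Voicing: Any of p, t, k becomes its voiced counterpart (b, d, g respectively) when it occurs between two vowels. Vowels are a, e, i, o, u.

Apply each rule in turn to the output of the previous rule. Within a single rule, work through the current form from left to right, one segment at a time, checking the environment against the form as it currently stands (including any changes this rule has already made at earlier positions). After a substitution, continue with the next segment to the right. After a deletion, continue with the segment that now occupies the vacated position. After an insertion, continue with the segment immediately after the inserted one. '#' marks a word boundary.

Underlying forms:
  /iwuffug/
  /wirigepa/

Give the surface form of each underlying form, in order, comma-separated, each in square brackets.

/iwuffug/:
  Rule 1 Degemination: [iwuffug] → [iwufug]
  Rule 2 Regressive Voicing Assimilation: no change — [iwufug]
  Rule 3 Medial Vowel Deletion: [iwufug] → [iwfg]
  Rule 4 Intervocalic Voicing: no change — [iwfg]
/wirigepa/:
  Rule 1 Degemination: no change — [wirigepa]
  Rule 2 Regressive Voicing Assimilation: no change — [wirigepa]
  Rule 3 Medial Vowel Deletion: [wirigepa] → [wrgepa]
  Rule 4 Intervocalic Voicing: [wrgepa] → [wrgeba]

[iwfg], [wrgeba]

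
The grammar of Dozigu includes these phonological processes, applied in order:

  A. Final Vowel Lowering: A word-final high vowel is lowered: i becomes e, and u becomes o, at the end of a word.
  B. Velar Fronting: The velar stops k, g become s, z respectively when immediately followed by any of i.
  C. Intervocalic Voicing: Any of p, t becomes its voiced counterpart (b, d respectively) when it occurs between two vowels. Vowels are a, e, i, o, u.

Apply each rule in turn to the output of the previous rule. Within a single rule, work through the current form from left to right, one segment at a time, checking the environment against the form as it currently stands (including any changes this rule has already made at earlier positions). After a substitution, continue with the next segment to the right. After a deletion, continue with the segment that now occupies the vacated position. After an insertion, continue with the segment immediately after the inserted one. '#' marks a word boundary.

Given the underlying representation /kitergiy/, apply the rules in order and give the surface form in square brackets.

A Final Vowel Lowering: no change — [kitergiy]
B Velar Fronting: [kitergiy] → [siterziy]
C Intervocalic Voicing: [siterziy] → [siderziy]

[siderziy]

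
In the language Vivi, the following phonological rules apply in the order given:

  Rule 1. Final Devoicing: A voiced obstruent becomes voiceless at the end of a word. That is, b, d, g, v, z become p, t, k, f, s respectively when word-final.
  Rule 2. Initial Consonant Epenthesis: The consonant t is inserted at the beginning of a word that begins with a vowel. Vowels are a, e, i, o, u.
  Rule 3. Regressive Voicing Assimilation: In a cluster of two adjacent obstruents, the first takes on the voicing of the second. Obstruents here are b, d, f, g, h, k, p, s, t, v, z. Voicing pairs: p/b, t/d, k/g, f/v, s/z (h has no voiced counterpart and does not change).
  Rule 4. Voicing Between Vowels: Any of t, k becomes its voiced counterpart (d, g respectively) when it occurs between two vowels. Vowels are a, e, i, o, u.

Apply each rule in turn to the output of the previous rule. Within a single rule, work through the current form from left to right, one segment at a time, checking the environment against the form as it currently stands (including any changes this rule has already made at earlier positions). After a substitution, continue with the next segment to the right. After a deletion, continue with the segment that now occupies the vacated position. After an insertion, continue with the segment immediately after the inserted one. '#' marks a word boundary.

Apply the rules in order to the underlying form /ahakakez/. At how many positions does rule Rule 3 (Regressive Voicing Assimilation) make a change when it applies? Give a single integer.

Rule 1 Final Devoicing: [ahakakez] → [ahakakes]
Rule 2 Initial Consonant Epenthesis: [ahakakes] → [tahakakes]
Rule 3 Regressive Voicing Assimilation: no change — [tahakakes]
Rule 4 Voicing Between Vowels: [tahakakes] → [tahagages]
Rule Rule 3 changed 0 position(s).

0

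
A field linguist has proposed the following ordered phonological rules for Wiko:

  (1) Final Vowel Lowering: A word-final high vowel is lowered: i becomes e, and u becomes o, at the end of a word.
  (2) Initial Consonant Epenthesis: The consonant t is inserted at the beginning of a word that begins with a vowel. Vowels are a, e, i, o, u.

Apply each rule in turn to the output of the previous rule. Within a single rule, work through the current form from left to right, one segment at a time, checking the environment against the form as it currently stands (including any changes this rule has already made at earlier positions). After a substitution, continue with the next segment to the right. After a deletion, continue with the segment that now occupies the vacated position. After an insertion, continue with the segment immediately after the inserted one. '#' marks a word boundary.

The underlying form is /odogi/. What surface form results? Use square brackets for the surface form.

(1) Final Vowel Lowering: [odogi] → [odoge]
(2) Initial Consonant Epenthesis: [odoge] → [todoge]

[todoge]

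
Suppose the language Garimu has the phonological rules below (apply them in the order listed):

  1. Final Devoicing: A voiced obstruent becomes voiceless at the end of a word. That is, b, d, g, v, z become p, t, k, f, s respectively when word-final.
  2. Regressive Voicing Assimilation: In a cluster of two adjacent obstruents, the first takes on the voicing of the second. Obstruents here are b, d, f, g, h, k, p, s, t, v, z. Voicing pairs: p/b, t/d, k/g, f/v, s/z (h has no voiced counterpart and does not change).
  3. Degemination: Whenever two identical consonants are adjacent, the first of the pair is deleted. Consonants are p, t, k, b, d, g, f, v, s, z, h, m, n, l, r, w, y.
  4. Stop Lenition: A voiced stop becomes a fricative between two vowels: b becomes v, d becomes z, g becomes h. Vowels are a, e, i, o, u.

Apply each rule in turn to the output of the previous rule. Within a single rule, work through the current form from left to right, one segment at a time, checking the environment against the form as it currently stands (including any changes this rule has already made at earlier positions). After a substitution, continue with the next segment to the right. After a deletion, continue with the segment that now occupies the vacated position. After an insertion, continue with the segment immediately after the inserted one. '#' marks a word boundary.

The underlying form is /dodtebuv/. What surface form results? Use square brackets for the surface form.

1 Final Devoicing: [dodtebuv] → [dodtebuf]
2 Regressive Voicing Assimilation: [dodtebuf] → [dottebuf]
3 Degemination: [dottebuf] → [dotebuf]
4 Stop Lenition: [dotebuf] → [dotevuf]

[dotevuf]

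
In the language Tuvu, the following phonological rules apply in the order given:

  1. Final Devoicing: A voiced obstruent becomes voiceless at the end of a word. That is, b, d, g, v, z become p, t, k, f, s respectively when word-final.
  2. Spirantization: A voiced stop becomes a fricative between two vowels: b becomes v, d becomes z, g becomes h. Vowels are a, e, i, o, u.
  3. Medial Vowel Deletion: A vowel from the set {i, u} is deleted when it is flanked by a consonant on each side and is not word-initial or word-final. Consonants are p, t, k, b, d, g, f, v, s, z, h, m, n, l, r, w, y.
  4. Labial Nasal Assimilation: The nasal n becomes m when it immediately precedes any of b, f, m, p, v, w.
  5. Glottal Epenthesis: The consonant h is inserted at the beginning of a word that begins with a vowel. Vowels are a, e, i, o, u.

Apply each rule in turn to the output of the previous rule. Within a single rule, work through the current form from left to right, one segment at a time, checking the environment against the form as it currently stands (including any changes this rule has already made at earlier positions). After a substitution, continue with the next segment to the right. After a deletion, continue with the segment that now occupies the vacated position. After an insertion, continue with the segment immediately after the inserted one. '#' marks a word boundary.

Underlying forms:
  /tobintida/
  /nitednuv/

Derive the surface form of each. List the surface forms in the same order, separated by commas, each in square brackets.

/tobintida/:
  1 Final Devoicing: no change — [tobintida]
  2 Spirantization: [tobintida] → [tovintiza]
  3 Medial Vowel Deletion: [tovintiza] → [tovntza]
  4 Labial Nasal Assimilation: no change — [tovntza]
  5 Glottal Epenthesis: no change — [tovntza]
/nitednuv/:
  1 Final Devoicing: [nitednuv] → [nitednuf]
  2 Spirantization: no change — [nitednuf]
  3 Medial Vowel Deletion: [nitednuf] → [ntednf]
  4 Labial Nasal Assimilation: [ntednf] → [ntedmf]
  5 Glottal Epenthesis: no change — [ntedmf]

[tovntza], [ntedmf]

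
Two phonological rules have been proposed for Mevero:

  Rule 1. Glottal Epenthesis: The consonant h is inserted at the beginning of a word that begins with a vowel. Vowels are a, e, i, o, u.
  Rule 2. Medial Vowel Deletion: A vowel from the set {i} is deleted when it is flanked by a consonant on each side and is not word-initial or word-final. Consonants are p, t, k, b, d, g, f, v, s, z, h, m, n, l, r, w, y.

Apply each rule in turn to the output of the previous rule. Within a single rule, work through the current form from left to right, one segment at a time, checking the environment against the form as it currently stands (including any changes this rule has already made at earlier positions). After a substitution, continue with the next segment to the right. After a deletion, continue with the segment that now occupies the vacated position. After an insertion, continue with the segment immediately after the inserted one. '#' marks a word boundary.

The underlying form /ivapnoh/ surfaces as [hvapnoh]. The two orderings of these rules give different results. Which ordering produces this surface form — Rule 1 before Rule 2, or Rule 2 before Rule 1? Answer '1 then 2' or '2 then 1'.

1 then 2

Order 1 then 2:
  1 Glottal Epenthesis: [ivapnoh] → [hivapnoh]
  2 Medial Vowel Deletion: [hivapnoh] → [hvapnoh]
  result: [hvapnoh]
Order 2 then 1:
  2 Medial Vowel Deletion: no change — [ivapnoh]
  1 Glottal Epenthesis: [ivapnoh] → [hivapnoh]
  result: [hivapnoh]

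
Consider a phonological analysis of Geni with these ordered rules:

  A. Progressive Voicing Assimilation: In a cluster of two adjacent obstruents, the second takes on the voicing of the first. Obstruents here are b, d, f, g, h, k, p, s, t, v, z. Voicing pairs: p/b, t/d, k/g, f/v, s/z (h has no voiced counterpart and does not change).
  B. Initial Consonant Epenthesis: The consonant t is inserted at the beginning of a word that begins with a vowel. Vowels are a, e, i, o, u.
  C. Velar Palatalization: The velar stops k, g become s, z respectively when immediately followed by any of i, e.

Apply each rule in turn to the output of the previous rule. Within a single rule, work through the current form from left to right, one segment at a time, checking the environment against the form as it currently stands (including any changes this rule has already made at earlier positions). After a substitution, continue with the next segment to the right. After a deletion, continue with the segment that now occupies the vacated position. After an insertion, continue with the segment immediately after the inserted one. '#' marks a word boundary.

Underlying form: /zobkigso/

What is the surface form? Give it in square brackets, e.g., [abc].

[zobzigzo]

A Progressive Voicing Assimilation: [zobkigso] → [zobgigzo]
B Initial Consonant Epenthesis: no change — [zobgigzo]
C Velar Palatalization: [zobgigzo] → [zobzigzo]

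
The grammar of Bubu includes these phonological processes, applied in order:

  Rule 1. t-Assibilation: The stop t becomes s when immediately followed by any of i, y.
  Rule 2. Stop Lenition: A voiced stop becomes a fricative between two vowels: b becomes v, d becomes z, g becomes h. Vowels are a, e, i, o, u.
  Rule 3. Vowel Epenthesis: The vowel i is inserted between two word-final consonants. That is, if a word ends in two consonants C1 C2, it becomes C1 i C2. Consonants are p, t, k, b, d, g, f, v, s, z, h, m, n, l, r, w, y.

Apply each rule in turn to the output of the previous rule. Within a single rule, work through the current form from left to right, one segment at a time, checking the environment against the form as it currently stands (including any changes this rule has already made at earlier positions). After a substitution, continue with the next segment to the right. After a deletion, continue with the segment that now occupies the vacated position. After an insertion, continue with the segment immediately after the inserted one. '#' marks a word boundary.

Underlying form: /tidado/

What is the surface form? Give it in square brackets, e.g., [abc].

[sizazo]

Rule 1 t-Assibilation: [tidado] → [sidado]
Rule 2 Stop Lenition: [sidado] → [sizazo]
Rule 3 Vowel Epenthesis: no change — [sizazo]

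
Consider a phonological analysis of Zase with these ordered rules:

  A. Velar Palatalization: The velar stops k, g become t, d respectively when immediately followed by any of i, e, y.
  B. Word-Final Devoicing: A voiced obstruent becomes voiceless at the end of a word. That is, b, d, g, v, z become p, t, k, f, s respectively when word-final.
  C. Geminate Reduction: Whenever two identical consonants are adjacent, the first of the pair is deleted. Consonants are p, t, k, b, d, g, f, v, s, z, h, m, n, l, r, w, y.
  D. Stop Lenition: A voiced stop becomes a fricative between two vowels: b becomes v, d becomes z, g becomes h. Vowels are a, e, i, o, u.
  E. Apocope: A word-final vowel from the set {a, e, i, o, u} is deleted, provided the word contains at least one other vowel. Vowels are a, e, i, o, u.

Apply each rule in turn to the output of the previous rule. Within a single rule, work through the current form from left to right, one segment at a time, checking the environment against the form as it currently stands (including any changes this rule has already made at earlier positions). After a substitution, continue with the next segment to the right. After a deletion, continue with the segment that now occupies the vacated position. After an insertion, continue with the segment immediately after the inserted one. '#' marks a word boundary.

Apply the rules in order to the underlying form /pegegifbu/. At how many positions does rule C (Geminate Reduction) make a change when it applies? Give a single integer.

0

A Velar Palatalization: [pegegifbu] → [pededifbu]
B Word-Final Devoicing: no change — [pededifbu]
C Geminate Reduction: no change — [pededifbu]
D Stop Lenition: [pededifbu] → [pezezifbu]
E Apocope: [pezezifbu] → [pezezifb]
Rule C changed 0 position(s).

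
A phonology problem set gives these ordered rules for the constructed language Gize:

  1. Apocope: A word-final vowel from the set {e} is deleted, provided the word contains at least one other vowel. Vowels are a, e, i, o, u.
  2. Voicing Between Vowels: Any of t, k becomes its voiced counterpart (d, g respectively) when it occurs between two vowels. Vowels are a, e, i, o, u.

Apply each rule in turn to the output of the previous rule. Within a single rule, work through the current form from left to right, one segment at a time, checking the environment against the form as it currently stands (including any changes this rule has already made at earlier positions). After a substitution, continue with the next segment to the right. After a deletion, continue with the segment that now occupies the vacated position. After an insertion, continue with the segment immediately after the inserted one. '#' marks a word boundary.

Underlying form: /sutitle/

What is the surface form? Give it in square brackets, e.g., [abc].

[suditl]

1 Apocope: [sutitle] → [sutitl]
2 Voicing Between Vowels: [sutitl] → [suditl]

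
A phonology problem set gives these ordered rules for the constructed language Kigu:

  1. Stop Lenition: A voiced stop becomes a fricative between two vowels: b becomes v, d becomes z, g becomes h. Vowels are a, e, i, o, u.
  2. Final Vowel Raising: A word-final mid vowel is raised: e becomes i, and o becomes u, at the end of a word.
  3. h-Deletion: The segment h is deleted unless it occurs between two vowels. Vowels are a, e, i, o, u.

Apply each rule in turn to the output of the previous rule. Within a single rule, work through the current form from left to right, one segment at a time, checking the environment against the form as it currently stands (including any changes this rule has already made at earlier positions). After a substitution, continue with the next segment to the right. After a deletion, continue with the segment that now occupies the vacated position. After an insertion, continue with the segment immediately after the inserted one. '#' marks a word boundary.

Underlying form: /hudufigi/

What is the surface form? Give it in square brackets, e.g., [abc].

[uzufihi]

1 Stop Lenition: [hudufigi] → [huzufihi]
2 Final Vowel Raising: no change — [huzufihi]
3 h-Deletion: [huzufihi] → [uzufihi]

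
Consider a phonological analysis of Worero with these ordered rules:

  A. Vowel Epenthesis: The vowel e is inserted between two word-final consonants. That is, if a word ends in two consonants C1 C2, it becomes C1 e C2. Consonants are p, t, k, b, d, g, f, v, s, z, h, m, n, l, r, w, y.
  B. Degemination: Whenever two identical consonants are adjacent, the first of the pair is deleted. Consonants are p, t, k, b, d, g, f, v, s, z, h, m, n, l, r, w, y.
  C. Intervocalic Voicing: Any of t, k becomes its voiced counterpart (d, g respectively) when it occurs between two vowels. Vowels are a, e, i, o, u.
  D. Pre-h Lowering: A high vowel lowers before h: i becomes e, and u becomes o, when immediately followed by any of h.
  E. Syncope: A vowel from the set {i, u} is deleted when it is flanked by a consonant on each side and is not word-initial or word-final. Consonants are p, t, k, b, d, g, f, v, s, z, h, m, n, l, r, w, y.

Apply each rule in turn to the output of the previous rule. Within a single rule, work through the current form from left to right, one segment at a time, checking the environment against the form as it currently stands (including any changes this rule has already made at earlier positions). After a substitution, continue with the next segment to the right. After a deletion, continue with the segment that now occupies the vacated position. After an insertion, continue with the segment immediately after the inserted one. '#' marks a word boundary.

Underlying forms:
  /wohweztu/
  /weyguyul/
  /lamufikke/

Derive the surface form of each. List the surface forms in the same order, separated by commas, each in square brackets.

[wohweztu], [weygyl], [lamfge]

/wohweztu/:
  A Vowel Epenthesis: no change — [wohweztu]
  B Degemination: no change — [wohweztu]
  C Intervocalic Voicing: no change — [wohweztu]
  D Pre-h Lowering: no change — [wohweztu]
  E Syncope: no change — [wohweztu]
/weyguyul/:
  A Vowel Epenthesis: no change — [weyguyul]
  B Degemination: no change — [weyguyul]
  C Intervocalic Voicing: no change — [weyguyul]
  D Pre-h Lowering: no change — [weyguyul]
  E Syncope: [weyguyul] → [weygyl]
/lamufikke/:
  A Vowel Epenthesis: no change — [lamufikke]
  B Degemination: [lamufikke] → [lamufike]
  C Intervocalic Voicing: [lamufike] → [lamufige]
  D Pre-h Lowering: no change — [lamufige]
  E Syncope: [lamufige] → [lamfge]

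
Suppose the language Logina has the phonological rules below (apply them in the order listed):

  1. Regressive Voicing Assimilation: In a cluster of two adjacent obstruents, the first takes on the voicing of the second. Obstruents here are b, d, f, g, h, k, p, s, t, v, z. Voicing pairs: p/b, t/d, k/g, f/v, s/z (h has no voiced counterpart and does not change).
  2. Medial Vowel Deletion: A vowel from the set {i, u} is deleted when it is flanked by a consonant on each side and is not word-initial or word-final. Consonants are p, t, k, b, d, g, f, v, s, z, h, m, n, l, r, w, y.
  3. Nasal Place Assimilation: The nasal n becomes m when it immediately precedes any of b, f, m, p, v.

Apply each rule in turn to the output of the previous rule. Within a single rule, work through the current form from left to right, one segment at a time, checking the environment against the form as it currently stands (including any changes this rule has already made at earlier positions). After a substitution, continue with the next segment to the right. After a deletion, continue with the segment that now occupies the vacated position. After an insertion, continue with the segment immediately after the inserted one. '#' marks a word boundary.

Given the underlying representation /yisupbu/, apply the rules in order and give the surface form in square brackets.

1 Regressive Voicing Assimilation: [yisupbu] → [yisubbu]
2 Medial Vowel Deletion: [yisubbu] → [ysbbu]
3 Nasal Place Assimilation: no change — [ysbbu]

[ysbbu]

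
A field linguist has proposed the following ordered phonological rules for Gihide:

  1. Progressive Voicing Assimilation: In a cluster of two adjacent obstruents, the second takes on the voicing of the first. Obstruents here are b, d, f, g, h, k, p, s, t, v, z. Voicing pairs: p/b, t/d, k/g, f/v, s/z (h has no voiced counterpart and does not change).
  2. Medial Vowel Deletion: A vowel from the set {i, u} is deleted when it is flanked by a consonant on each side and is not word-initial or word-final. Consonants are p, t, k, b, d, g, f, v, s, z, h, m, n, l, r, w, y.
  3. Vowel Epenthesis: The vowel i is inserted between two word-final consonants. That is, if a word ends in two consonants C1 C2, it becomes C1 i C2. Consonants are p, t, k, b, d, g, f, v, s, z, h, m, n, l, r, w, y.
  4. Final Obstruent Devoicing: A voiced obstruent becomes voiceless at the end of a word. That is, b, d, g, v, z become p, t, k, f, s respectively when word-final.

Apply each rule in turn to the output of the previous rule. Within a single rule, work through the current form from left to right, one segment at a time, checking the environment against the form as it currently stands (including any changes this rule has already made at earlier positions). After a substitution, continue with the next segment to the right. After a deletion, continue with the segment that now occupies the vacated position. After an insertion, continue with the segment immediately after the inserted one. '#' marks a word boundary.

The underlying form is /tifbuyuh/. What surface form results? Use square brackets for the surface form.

1 Progressive Voicing Assimilation: [tifbuyuh] → [tifpuyuh]
2 Medial Vowel Deletion: [tifpuyuh] → [tfpyh]
3 Vowel Epenthesis: [tfpyh] → [tfpyih]
4 Final Obstruent Devoicing: no change — [tfpyih]

[tfpyih]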